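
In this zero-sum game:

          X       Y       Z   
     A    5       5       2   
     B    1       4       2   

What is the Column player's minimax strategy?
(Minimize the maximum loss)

Column should play Z, value = 2

Work:
Column player minimizes Row's maximum payoff:
Column X: max payoff to Row = 5
Column Y: max payoff to Row = 5
Column Z: max payoff to Row = 2
Minimum is 2, achieved by column Z.
Minimax strategy: Z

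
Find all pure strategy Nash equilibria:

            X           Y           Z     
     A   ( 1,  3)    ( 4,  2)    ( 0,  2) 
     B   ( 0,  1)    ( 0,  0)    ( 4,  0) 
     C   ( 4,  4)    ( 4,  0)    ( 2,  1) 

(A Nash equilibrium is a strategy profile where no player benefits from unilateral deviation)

Nash equilibrium: (C, X)

Work:
Best responses:
  P1 vs X: payoffs [1, 0, 4] → best response C (payoff 4)
  P1 vs Y: payoffs [4, 0, 4] → best response A/C (payoff 4)
  P1 vs Z: payoffs [0, 4, 2] → best response B (payoff 4)
  P2 vs A: payoffs [3, 2, 2] → best response X (payoff 3)
  P2 vs B: payoffs [1, 0, 0] → best response X (payoff 1)
  P2 vs C: payoffs [4, 0, 1] → best response X (payoff 4)
Mutual best responses: (C,X) → Nash equilibria.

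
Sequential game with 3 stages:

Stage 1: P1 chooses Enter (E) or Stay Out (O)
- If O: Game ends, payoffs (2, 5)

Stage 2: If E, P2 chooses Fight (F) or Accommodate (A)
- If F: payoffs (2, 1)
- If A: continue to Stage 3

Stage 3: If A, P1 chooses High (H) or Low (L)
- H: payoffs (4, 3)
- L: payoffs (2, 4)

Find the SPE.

SPE: (E, A, H); Outcome (4, 3)

Work:
Stage 3: P1 chooses H (4 vs 2)
Stage 2: P2: F->1, A->3 (anticipating H). Choose A
Stage 1: P1: O->2, E->4 (anticipating A, H). Choose E
SPE path: E -> A -> H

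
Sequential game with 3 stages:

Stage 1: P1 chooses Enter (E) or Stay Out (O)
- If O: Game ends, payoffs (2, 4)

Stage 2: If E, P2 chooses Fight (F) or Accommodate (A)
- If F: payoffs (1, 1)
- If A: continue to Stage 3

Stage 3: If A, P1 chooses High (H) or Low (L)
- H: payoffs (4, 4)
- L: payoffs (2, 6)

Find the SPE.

SPE: (E, A, H); Outcome (4, 4)

Work:
Stage 3: P1 chooses H (4 vs 2)
Stage 2: P2: F->1, A->4 (anticipating H). Choose A
Stage 1: P1: O->2, E->4 (anticipating A, H). Choose E
SPE path: E -> A -> H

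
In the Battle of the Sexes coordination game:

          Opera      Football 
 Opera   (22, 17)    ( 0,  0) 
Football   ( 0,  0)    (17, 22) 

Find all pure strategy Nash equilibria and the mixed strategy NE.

Pure NE: (Opera, Opera) and (Football, Football); Mixed NE: p = 0.5641, q = 0.4359

Work:
Check pure NE:
(Opera, Opera): (22, 17) - no unilateral deviation beneficial
(Football, Football): (17, 22) - no unilateral deviation beneficial
Mixed NE: P1 plays Opera with p = 0.5641, P2 plays Opera with q = 0.4359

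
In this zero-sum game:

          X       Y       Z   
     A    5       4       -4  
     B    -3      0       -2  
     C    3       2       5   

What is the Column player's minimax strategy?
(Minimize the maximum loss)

Column should play Y, value = 4

Work:
Column player minimizes Row's maximum payoff:
Column X: max payoff to Row = 5
Column Y: max payoff to Row = 4
Column Z: max payoff to Row = 5
Minimum is 4, achieved by column Y.
Minimax strategy: Y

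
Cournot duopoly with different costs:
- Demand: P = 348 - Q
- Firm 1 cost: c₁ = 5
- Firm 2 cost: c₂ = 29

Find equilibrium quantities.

q₁* = 122.33, q₂* = 98.33

Work:
Reaction: q₁ = (348 - 5 - q₂)/2
Reaction: q₂ = (348 - 29 - q₁)/2
Solve simultaneously:
q₁* = (348 - 2×5 + 29)/3 = 122.33
q₂* = (348 - 2×29 + 5)/3 = 98.33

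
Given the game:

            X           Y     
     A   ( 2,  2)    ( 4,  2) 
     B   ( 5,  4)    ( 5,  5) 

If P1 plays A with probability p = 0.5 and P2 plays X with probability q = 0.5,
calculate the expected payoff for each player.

E[P1] = 4.0, E[P2] = 3.25

Work:
E[P1] = p·q·π₁(A,X) + p·(1-q)·π₁(A,Y) + (1-p)·q·π₁(B,X) + (1-p)·(1-q)·π₁(B,Y)
= 0.5·0.5·2 + 0.5·0.5·4 + 0.5·0.5·5 + 0.5·0.5·5
= 4.0

E[P2] = 3.25 (similar calculation)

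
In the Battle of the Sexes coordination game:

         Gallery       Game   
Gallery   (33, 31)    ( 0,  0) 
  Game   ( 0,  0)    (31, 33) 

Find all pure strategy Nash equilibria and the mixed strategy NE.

Pure NE: (Gallery, Gallery) and (Game, Game); Mixed NE: p = 0.5156, q = 0.4844

Work:
Check pure NE:
(Gallery, Gallery): (33, 31) - no unilateral deviation beneficial
(Game, Game): (31, 33) - no unilateral deviation beneficial
Mixed NE: P1 plays Gallery with p = 0.5156, P2 plays Gallery with q = 0.4844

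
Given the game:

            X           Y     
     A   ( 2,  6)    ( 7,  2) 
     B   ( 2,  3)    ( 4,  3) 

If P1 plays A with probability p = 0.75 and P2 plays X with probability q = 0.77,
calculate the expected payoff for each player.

E[P1] = 2.9775, E[P2] = 4.56

Work:
E[P1] = p·q·π₁(A,X) + p·(1-q)·π₁(A,Y) + (1-p)·q·π₁(B,X) + (1-p)·(1-q)·π₁(B,Y)
= 0.75·0.77·2 + 0.75·0.23·7 + 0.25·0.77·2 + 0.25·0.23·4
= 2.9775

E[P2] = 4.56 (similar calculation)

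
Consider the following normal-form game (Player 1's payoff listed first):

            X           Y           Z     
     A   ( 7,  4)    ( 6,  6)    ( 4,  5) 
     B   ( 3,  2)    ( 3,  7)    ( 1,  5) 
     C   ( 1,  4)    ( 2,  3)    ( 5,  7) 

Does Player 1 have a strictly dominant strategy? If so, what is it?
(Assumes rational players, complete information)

No strictly dominant strategy exists for Player 1

Work:
A strategy strictly dominates another if it gives a strictly higher payoff against every opponent action. Compare each pair of P1's strategies column-by-column:
  A vs B: [7 vs 3, 6 vs 3, 4 vs 1] → A strictly dominates B
  A vs C: [7 vs 1, 6 vs 2, 4 vs 5] → A does not strictly dominate C (column Z: 4 ≤ 5)
  B vs A: [3 vs 7, 3 vs 6, 1 vs 4] → B does not strictly dominate A (column X: 3 ≤ 7)
  B vs C: [3 vs 1, 3 vs 2, 1 vs 5] → B does not strictly dominate C (column Z: 1 ≤ 5)
  C vs A: [1 vs 7, 2 vs 6, 5 vs 4] → C does not strictly dominate A (column X: 1 ≤ 7)
  C vs B: [1 vs 3, 2 vs 3, 5 vs 1] → C does not strictly dominate B (column X: 1 ≤ 3)
No single strategy strictly dominates all others → no strictly dominant strategy.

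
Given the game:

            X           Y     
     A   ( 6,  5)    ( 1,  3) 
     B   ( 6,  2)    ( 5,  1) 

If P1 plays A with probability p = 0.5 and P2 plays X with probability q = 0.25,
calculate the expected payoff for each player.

E[P1] = 3.75, E[P2] = 2.375

Work:
E[P1] = p·q·π₁(A,X) + p·(1-q)·π₁(A,Y) + (1-p)·q·π₁(B,X) + (1-p)·(1-q)·π₁(B,Y)
= 0.5·0.25·6 + 0.5·0.75·1 + 0.5·0.25·6 + 0.5·0.75·5
= 3.75

E[P2] = 2.375 (similar calculation)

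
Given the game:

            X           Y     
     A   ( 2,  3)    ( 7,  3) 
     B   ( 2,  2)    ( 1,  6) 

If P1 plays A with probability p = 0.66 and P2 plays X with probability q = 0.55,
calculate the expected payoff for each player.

E[P1] = 3.332, E[P2] = 3.272

Work:
E[P1] = p·q·π₁(A,X) + p·(1-q)·π₁(A,Y) + (1-p)·q·π₁(B,X) + (1-p)·(1-q)·π₁(B,Y)
= 0.66·0.55·2 + 0.66·0.45·7 + 0.34·0.55·2 + 0.34·0.45·1
= 3.332

E[P2] = 3.272 (similar calculation)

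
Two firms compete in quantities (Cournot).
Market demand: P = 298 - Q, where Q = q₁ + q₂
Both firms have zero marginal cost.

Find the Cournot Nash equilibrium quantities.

q₁* = q₂* = 99.33; P* = 99.33

Work:
Profit: π_i = P·q_i = (a - q_i - q_j)·q_i
FOC: ∂π_i/∂q_i = a - 2q_i - q_j = 0
Reaction function: q_i = (298 - q_j)/2
Symmetry: q* = 298/3 = 99.33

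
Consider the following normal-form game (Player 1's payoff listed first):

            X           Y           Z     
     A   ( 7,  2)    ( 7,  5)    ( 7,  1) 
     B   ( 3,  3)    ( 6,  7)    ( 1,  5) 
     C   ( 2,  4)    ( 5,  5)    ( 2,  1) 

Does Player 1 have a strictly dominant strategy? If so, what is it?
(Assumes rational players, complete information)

Yes, Player 1's strictly dominant strategy is A

Work:
A strategy strictly dominates another if it gives a strictly higher payoff against every opponent action. Compare each pair of P1's strategies column-by-column:
  A vs B: [7 vs 3, 7 vs 6, 7 vs 1] → A strictly dominates B
  A vs C: [7 vs 2, 7 vs 5, 7 vs 2] → A strictly dominates C
  B vs A: [3 vs 7, 6 vs 7, 1 vs 7] → B does not strictly dominate A (column X: 3 ≤ 7)
  B vs C: [3 vs 2, 6 vs 5, 1 vs 2] → B does not strictly dominate C (column Z: 1 ≤ 2)
  C vs A: [2 vs 7, 5 vs 7, 2 vs 7] → C does not strictly dominate A (column X: 2 ≤ 7)
  C vs B: [2 vs 3, 5 vs 6, 2 vs 1] → C does not strictly dominate B (column X: 2 ≤ 3)
A strictly dominates every other strategy → strictly dominant.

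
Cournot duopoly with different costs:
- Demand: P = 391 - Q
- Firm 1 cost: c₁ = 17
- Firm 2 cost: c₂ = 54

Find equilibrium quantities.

q₁* = 137.0, q₂* = 100.0

Work:
Reaction: q₁ = (391 - 17 - q₂)/2
Reaction: q₂ = (391 - 54 - q₁)/2
Solve simultaneously:
q₁* = (391 - 2×17 + 54)/3 = 137.0
q₂* = (391 - 2×54 + 17)/3 = 100.0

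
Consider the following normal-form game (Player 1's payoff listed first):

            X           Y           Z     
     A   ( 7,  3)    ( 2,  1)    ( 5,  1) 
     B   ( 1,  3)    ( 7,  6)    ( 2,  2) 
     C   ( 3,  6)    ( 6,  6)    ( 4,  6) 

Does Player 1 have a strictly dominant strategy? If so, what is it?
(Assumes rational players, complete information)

No strictly dominant strategy exists for Player 1

Work:
A strategy strictly dominates another if it gives a strictly higher payoff against every opponent action. Compare each pair of P1's strategies column-by-column:
  A vs B: [7 vs 1, 2 vs 7, 5 vs 2] → A does not strictly dominate B (column Y: 2 ≤ 7)
  A vs C: [7 vs 3, 2 vs 6, 5 vs 4] → A does not strictly dominate C (column Y: 2 ≤ 6)
  B vs A: [1 vs 7, 7 vs 2, 2 vs 5] → B does not strictly dominate A (column X: 1 ≤ 7)
  B vs C: [1 vs 3, 7 vs 6, 2 vs 4] → B does not strictly dominate C (column X: 1 ≤ 3)
  C vs A: [3 vs 7, 6 vs 2, 4 vs 5] → C does not strictly dominate A (column X: 3 ≤ 7)
  C vs B: [3 vs 1, 6 vs 7, 4 vs 2] → C does not strictly dominate B (column Y: 6 ≤ 7)
No single strategy strictly dominates all others → no strictly dominant strategy.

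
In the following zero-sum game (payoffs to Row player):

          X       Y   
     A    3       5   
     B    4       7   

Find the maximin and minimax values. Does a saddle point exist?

Maximin = 4, Minimax = 4, Saddle: True

Work:
Row minimums: [3, 4] → maximin = 4
Column maximums: [4, 7] → minimax = 4
Saddle point exists! Game value = 4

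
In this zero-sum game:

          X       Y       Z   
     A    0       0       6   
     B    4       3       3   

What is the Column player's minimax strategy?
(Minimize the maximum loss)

Column should play Y, value = 3

Work:
Column player minimizes Row's maximum payoff:
Column X: max payoff to Row = 4
Column Y: max payoff to Row = 3
Column Z: max payoff to Row = 6
Minimum is 3, achieved by column Y.
Minimax strategy: Y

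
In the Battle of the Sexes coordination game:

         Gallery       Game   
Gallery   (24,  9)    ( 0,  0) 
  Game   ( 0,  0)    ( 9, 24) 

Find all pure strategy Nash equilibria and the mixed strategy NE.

Pure NE: (Gallery, Gallery) and (Game, Game); Mixed NE: p = 0.7273, q = 0.2727

Work:
Check pure NE:
(Gallery, Gallery): (24, 9) - no unilateral deviation beneficial
(Game, Game): (9, 24) - no unilateral deviation beneficial
Mixed NE: P1 plays Gallery with p = 0.7273, P2 plays Gallery with q = 0.2727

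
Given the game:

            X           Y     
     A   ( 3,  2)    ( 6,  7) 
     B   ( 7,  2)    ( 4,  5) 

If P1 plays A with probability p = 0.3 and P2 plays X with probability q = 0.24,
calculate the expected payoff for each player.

E[P1] = 4.888, E[P2] = 4.736

Work:
E[P1] = p·q·π₁(A,X) + p·(1-q)·π₁(A,Y) + (1-p)·q·π₁(B,X) + (1-p)·(1-q)·π₁(B,Y)
= 0.3·0.24·3 + 0.3·0.76·6 + 0.7·0.24·7 + 0.7·0.76·4
= 4.888

E[P2] = 4.736 (similar calculation)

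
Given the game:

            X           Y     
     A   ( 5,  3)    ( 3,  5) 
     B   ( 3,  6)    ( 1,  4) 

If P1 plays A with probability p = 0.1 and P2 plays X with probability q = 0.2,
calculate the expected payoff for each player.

E[P1] = 1.6, E[P2] = 4.42

Work:
E[P1] = p·q·π₁(A,X) + p·(1-q)·π₁(A,Y) + (1-p)·q·π₁(B,X) + (1-p)·(1-q)·π₁(B,Y)
= 0.1·0.2·5 + 0.1·0.8·3 + 0.9·0.2·3 + 0.9·0.8·1
= 1.6

E[P2] = 4.42 (similar calculation)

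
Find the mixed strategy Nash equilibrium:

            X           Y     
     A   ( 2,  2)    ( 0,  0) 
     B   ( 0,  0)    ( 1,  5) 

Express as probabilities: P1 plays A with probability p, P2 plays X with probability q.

p = 0.7143, q = 0.3333

Work:
Find probabilities that make opponent indifferent:
P2 chooses q to make P1 indifferent between A and B
P1 chooses p to make P2 indifferent between X and Y
Mixed NE: P1 plays (A: 0.7143, B: 0.2857), P2 plays (X: 0.3333, Y: 0.6667)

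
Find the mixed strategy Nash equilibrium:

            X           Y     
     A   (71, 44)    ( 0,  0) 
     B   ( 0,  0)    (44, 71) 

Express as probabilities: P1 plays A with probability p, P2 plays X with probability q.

p = 0.6174, q = 0.3826

Work:
Find probabilities that make opponent indifferent:
P2 chooses q to make P1 indifferent between A and B
P1 chooses p to make P2 indifferent between X and Y
Mixed NE: P1 plays (A: 0.6174, B: 0.3826), P2 plays (X: 0.3826, Y: 0.6174)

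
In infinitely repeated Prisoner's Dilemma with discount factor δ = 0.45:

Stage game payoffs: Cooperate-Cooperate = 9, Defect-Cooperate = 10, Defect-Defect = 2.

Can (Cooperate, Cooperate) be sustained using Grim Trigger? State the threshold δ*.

δ* = 0.125; since δ = 0.45 ≥ 0.125, cooperation can be sustained

Work:
For Grim Trigger:
Cooperate forever: 9/(1-δ)
Defect then punished: 10 + 2·δ/(1-δ)
Need: 9/(1-δ) ≥ 10 + 2·δ/(1-δ)
Solving: δ ≥ (T-R)/(T-P) = (10-9)/(10-2) = 0.125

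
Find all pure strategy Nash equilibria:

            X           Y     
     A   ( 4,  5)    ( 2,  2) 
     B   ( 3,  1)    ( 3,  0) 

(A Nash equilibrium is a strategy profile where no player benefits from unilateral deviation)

Nash equilibrium: (A, X)

Work:
Best responses:
  P1 vs X: payoffs [4, 3] → best response A (payoff 4)
  P1 vs Y: payoffs [2, 3] → best response B (payoff 3)
  P2 vs A: payoffs [5, 2] → best response X (payoff 5)
  P2 vs B: payoffs [1, 0] → best response X (payoff 1)
Mutual best responses: (A,X) → Nash equilibria.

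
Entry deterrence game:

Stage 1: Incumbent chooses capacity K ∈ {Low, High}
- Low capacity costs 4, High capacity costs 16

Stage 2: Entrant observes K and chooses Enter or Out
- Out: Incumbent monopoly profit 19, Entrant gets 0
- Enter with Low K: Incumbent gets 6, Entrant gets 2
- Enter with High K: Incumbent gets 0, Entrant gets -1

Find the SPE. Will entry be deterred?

SPE: (High, Enter|Low, Out|High); Entry deterred. Incumbent net profit = 3

Work:
After Low K: Entrant enters (2 > 0)
After High K: Entrant stays out (-1 < 0)
Incumbent: Low → 6−4=2, High → 19−16=3
Incumbent chooses High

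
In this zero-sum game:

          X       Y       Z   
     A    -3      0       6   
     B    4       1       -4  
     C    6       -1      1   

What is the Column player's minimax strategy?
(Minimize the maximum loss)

Column should play Y, value = 1

Work:
Column player minimizes Row's maximum payoff:
Column X: max payoff to Row = 6
Column Y: max payoff to Row = 1
Column Z: max payoff to Row = 6
Minimum is 1, achieved by column Y.
Minimax strategy: Y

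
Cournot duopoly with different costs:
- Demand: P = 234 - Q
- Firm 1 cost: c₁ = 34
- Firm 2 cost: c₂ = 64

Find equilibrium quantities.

q₁* = 76.67, q₂* = 46.67

Work:
Reaction: q₁ = (234 - 34 - q₂)/2
Reaction: q₂ = (234 - 64 - q₁)/2
Solve simultaneously:
q₁* = (234 - 2×34 + 64)/3 = 76.67
q₂* = (234 - 2×64 + 34)/3 = 46.67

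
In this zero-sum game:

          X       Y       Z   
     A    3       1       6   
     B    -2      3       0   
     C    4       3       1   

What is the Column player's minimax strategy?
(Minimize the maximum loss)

Column should play Y, value = 3

Work:
Column player minimizes Row's maximum payoff:
Column X: max payoff to Row = 4
Column Y: max payoff to Row = 3
Column Z: max payoff to Row = 6
Minimum is 3, achieved by column Y.
Minimax strategy: Y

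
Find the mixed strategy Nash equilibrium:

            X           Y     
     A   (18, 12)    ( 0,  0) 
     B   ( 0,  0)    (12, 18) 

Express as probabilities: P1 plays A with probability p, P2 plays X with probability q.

p = 0.6, q = 0.4

Work:
Find probabilities that make opponent indifferent:
P2 chooses q to make P1 indifferent between A and B
P1 chooses p to make P2 indifferent between X and Y
Mixed NE: P1 plays (A: 0.6, B: 0.4), P2 plays (X: 0.4, Y: 0.6)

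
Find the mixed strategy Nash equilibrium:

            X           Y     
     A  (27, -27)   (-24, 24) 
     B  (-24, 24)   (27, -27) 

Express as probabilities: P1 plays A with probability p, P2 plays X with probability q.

p = 0.5, q = 0.5

Work:
Find probabilities that make opponent indifferent:
P2 chooses q to make P1 indifferent between A and B
P1 chooses p to make P2 indifferent between X and Y
Mixed NE: P1 plays (A: 0.5, B: 0.5), P2 plays (X: 0.5, Y: 0.5)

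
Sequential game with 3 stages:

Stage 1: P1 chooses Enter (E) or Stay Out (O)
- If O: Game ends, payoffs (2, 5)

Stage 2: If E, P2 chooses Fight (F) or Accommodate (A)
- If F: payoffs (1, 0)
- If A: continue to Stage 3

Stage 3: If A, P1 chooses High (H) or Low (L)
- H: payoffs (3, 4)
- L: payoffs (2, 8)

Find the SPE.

SPE: (E, A, H); Outcome (3, 4)

Work:
Stage 3: P1 chooses H (3 vs 2)
Stage 2: P2: F->0, A->4 (anticipating H). Choose A
Stage 1: P1: O->2, E->3 (anticipating A, H). Choose E
SPE path: E -> A -> H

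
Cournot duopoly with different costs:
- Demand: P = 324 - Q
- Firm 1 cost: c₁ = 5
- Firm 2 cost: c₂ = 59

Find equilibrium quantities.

q₁* = 124.33, q₂* = 70.33

Work:
Reaction: q₁ = (324 - 5 - q₂)/2
Reaction: q₂ = (324 - 59 - q₁)/2
Solve simultaneously:
q₁* = (324 - 2×5 + 59)/3 = 124.33
q₂* = (324 - 2×59 + 5)/3 = 70.33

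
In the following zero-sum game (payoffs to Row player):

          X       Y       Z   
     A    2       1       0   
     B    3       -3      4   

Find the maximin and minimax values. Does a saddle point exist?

Maximin = 0, Minimax = 1, Saddle: False

Work:
Row minimums: [0, -3] → maximin = 0
Column maximums: [3, 1, 4] → minimax = 1
No saddle point (maximin ≠ minimax). Mixed strategy needed.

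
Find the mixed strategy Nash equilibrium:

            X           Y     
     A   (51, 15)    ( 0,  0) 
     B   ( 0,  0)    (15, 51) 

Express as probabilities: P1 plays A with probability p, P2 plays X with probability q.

p = 0.7727, q = 0.2273

Work:
Find probabilities that make opponent indifferent:
P2 chooses q to make P1 indifferent between A and B
P1 chooses p to make P2 indifferent between X and Y
Mixed NE: P1 plays (A: 0.7727, B: 0.2273), P2 plays (X: 0.2273, Y: 0.7727)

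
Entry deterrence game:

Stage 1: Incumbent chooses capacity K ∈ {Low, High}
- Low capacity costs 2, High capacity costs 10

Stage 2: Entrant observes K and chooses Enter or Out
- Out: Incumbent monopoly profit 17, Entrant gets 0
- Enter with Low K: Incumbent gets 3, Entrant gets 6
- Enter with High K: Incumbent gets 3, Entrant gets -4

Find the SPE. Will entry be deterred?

SPE: (High, Enter|Low, Out|High); Entry deterred. Incumbent net profit = 7

Work:
After Low K: Entrant enters (6 > 0)
After High K: Entrant stays out (-4 < 0)
Incumbent: Low → 3−2=1, High → 17−10=7
Incumbent chooses High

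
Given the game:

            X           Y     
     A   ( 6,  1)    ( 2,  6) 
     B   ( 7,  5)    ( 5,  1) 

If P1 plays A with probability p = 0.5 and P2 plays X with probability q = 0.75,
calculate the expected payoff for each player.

E[P1] = 5.75, E[P2] = 3.125

Work:
E[P1] = p·q·π₁(A,X) + p·(1-q)·π₁(A,Y) + (1-p)·q·π₁(B,X) + (1-p)·(1-q)·π₁(B,Y)
= 0.5·0.75·6 + 0.5·0.25·2 + 0.5·0.75·7 + 0.5·0.25·5
= 5.75

E[P2] = 3.125 (similar calculation)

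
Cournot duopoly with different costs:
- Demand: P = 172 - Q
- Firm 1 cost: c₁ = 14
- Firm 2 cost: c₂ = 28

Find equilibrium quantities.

q₁* = 57.33, q₂* = 43.33

Work:
Reaction: q₁ = (172 - 14 - q₂)/2
Reaction: q₂ = (172 - 28 - q₁)/2
Solve simultaneously:
q₁* = (172 - 2×14 + 28)/3 = 57.33
q₂* = (172 - 2×28 + 14)/3 = 43.33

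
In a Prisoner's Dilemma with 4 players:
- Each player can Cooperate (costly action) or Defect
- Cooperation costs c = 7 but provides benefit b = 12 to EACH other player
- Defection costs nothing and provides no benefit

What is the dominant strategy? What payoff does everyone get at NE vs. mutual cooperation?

Dominant: Defect; NE payoff = 0; Coop payoff = 29

Work:
Defect dominates (saves cost c = 7, benefit to others is external)
NE: All defect → everyone gets 0
If all cooperate: each receives (3)×12 - 7 = 29
Social dilemma: 29 > 0 but NE gives 0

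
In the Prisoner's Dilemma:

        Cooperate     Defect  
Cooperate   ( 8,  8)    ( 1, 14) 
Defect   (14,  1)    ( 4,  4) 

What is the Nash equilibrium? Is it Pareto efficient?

(Defect, Defect) is NE; not Pareto efficient

Work:
Defect dominates Cooperate for both players:
If P2 cooperates: Defect (14) > Cooperate (8)
If P2 defects: Defect (4) > Cooperate (1)
NE: (Defect, Defect) with payoff (4, 4)
But (Cooperate, Cooperate) = (8, 8) Pareto dominates (4, 4)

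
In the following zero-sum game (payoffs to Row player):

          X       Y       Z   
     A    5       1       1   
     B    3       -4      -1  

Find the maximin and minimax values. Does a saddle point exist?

Maximin = 1, Minimax = 1, Saddle: True

Work:
Row minimums: [1, -4] → maximin = 1
Column maximums: [5, 1, 1] → minimax = 1
Saddle point exists! Game value = 1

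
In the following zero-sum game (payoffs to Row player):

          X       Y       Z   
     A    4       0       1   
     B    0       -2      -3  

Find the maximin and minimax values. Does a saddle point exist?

Maximin = 0, Minimax = 0, Saddle: True

Work:
Row minimums: [0, -3] → maximin = 0
Column maximums: [4, 0, 1] → minimax = 0
Saddle point exists! Game value = 0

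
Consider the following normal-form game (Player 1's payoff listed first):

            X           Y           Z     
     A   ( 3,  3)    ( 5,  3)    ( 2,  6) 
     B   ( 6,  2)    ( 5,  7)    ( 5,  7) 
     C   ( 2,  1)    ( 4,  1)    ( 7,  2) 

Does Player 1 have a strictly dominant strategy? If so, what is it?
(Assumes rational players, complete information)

No strictly dominant strategy exists for Player 1

Work:
A strategy strictly dominates another if it gives a strictly higher payoff against every opponent action. Compare each pair of P1's strategies column-by-column:
  A vs B: [3 vs 6, 5 vs 5, 2 vs 5] → A does not strictly dominate B (column X: 3 ≤ 6)
  A vs C: [3 vs 2, 5 vs 4, 2 vs 7] → A does not strictly dominate C (column Z: 2 ≤ 7)
  B vs A: [6 vs 3, 5 vs 5, 5 vs 2] → B does not strictly dominate A (column Y: 5 ≤ 5)
  B vs C: [6 vs 2, 5 vs 4, 5 vs 7] → B does not strictly dominate C (column Z: 5 ≤ 7)
  C vs A: [2 vs 3, 4 vs 5, 7 vs 2] → C does not strictly dominate A (column X: 2 ≤ 3)
  C vs B: [2 vs 6, 4 vs 5, 7 vs 5] → C does not strictly dominate B (column X: 2 ≤ 6)
No single strategy strictly dominates all others → no strictly dominant strategy.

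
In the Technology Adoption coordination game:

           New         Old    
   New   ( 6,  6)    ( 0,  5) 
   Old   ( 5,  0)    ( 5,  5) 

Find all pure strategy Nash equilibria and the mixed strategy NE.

Pure NE: (New, New) and (Old, Old); Mixed NE: p = 0.8333, q = 0.8333

Work:
Check pure NE:
(New, New): (6, 6) - no unilateral deviation beneficial
(Old, Old): (5, 5) - no unilateral deviation beneficial
Mixed NE: P1 plays New with p = 0.8333, P2 plays New with q = 0.8333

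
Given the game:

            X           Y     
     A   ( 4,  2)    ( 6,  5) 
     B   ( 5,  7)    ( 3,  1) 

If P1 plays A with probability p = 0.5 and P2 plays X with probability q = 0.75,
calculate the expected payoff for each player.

E[P1] = 4.5, E[P2] = 4.125

Work:
E[P1] = p·q·π₁(A,X) + p·(1-q)·π₁(A,Y) + (1-p)·q·π₁(B,X) + (1-p)·(1-q)·π₁(B,Y)
= 0.5·0.75·4 + 0.5·0.25·6 + 0.5·0.75·5 + 0.5·0.25·3
= 4.5

E[P2] = 4.125 (similar calculation)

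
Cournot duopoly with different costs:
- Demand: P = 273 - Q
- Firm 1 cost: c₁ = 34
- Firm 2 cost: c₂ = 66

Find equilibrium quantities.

q₁* = 90.33, q₂* = 58.33

Work:
Reaction: q₁ = (273 - 34 - q₂)/2
Reaction: q₂ = (273 - 66 - q₁)/2
Solve simultaneously:
q₁* = (273 - 2×34 + 66)/3 = 90.33
q₂* = (273 - 2×66 + 34)/3 = 58.33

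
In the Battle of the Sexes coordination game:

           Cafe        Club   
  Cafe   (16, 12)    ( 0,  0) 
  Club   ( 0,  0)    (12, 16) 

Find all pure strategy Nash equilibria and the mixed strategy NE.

Pure NE: (Cafe, Cafe) and (Club, Club); Mixed NE: p = 0.5714, q = 0.4286

Work:
Check pure NE:
(Cafe, Cafe): (16, 12) - no unilateral deviation beneficial
(Club, Club): (12, 16) - no unilateral deviation beneficial
Mixed NE: P1 plays Cafe with p = 0.5714, P2 plays Cafe with q = 0.4286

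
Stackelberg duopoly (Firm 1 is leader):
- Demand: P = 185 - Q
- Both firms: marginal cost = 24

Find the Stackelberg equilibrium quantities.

q₁* (leader) = 80.5, q₂* (follower) = 40.25

Work:
Follower's reaction: q₂ = (a - c - q₁)/2
Leader substitutes: π₁ = q₁·(a - q₁ - (a-c-q₁)/2 - c)
FOC: q₁* = (185 - 24)/2 = 80.50
Then: q₂* = (185 - 24 - 80.5)/2 = 40.25
Leader has first-mover advantage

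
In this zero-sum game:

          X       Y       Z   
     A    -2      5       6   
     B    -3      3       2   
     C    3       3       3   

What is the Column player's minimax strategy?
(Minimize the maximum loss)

Column should play X, value = 3

Work:
Column player minimizes Row's maximum payoff:
Column X: max payoff to Row = 3
Column Y: max payoff to Row = 5
Column Z: max payoff to Row = 6
Minimum is 3, achieved by column X.
Minimax strategy: X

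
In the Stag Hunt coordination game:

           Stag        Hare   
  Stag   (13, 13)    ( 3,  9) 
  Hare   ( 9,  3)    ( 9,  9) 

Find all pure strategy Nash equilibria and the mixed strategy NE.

Pure NE: (Stag, Stag) and (Hare, Hare); Mixed NE: p = 0.6, q = 0.6

Work:
Check pure NE:
(Stag, Stag): (13, 13) - no unilateral deviation beneficial
(Hare, Hare): (9, 9) - no unilateral deviation beneficial
Mixed NE: P1 plays Stag with p = 0.6, P2 plays Stag with q = 0.6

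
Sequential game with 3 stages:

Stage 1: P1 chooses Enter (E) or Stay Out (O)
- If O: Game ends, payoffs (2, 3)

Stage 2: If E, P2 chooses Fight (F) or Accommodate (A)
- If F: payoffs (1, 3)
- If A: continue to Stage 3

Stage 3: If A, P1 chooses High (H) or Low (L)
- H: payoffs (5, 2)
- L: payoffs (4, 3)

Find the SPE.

SPE: (O, F, H); Outcome (2, 3)

Work:
Stage 3: P1 chooses H (5 vs 4)
Stage 2: P2: F->3, A->2 (anticipating H). Choose F
Stage 1: P1: O->2, E->1 (anticipating F, H). Choose O
SPE path: O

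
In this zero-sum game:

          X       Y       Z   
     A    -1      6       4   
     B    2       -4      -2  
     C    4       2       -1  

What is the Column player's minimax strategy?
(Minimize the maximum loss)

Column should play X or Z (all achieve the minimum), value = 4

Work:
Column player minimizes Row's maximum payoff:
Column X: max payoff to Row = 4
Column Y: max payoff to Row = 6
Column Z: max payoff to Row = 4
Minimum is 4, achieved by columns X, Z (tied).
Each of X or Z is a minimax strategy.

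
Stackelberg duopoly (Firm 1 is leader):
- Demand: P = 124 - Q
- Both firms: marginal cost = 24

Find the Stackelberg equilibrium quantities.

q₁* (leader) = 50.0, q₂* (follower) = 25.0

Work:
Follower's reaction: q₂ = (a - c - q₁)/2
Leader substitutes: π₁ = q₁·(a - q₁ - (a-c-q₁)/2 - c)
FOC: q₁* = (124 - 24)/2 = 50.00
Then: q₂* = (124 - 24 - 50.0)/2 = 25.00
Leader has first-mover advantage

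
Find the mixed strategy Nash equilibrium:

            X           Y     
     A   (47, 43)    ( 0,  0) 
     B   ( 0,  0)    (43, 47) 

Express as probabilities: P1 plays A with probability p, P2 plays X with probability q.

p = 0.5222, q = 0.4778

Work:
Find probabilities that make opponent indifferent:
P2 chooses q to make P1 indifferent between A and B
P1 chooses p to make P2 indifferent between X and Y
Mixed NE: P1 plays (A: 0.5222, B: 0.4778), P2 plays (X: 0.4778, Y: 0.5222)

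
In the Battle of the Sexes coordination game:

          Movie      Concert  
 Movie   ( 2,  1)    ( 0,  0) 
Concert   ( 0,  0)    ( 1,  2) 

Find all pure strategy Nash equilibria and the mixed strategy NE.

Pure NE: (Movie, Movie) and (Concert, Concert); Mixed NE: p = 0.6667, q = 0.3333

Work:
Check pure NE:
(Movie, Movie): (2, 1) - no unilateral deviation beneficial
(Concert, Concert): (1, 2) - no unilateral deviation beneficial
Mixed NE: P1 plays Movie with p = 0.6667, P2 plays Movie with q = 0.3333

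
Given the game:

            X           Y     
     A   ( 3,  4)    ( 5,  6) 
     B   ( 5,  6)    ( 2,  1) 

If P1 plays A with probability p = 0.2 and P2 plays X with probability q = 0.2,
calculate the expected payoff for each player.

E[P1] = 3.0, E[P2] = 2.72

Work:
E[P1] = p·q·π₁(A,X) + p·(1-q)·π₁(A,Y) + (1-p)·q·π₁(B,X) + (1-p)·(1-q)·π₁(B,Y)
= 0.2·0.2·3 + 0.2·0.8·5 + 0.8·0.2·5 + 0.8·0.8·2
= 3.0

E[P2] = 2.72 (similar calculation)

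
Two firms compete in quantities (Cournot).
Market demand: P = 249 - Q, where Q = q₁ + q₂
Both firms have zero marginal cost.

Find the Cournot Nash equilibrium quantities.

q₁* = q₂* = 83.0; P* = 83.0

Work:
Profit: π_i = P·q_i = (a - q_i - q_j)·q_i
FOC: ∂π_i/∂q_i = a - 2q_i - q_j = 0
Reaction function: q_i = (249 - q_j)/2
Symmetry: q* = 249/3 = 83.0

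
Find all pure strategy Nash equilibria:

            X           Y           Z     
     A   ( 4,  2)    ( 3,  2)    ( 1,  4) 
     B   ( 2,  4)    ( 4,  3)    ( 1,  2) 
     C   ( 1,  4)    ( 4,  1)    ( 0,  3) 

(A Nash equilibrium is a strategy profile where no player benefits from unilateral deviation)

Nash equilibrium: (A, Z)

Work:
Best responses:
  P1 vs X: payoffs [4, 2, 1] → best response A (payoff 4)
  P1 vs Y: payoffs [3, 4, 4] → best response B/C (payoff 4)
  P1 vs Z: payoffs [1, 1, 0] → best response A/B (payoff 1)
  P2 vs A: payoffs [2, 2, 4] → best response Z (payoff 4)
  P2 vs B: payoffs [4, 3, 2] → best response X (payoff 4)
  P2 vs C: payoffs [4, 1, 3] → best response X (payoff 4)
Mutual best responses: (A,Z) → Nash equilibria.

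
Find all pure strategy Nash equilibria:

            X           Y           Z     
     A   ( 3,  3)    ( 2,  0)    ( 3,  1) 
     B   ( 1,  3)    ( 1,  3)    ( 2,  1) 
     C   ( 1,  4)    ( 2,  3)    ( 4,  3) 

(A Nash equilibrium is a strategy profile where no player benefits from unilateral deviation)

Nash equilibrium: (A, X)

Work:
Best responses:
  P1 vs X: payoffs [3, 1, 1] → best response A (payoff 3)
  P1 vs Y: payoffs [2, 1, 2] → best response A/C (payoff 2)
  P1 vs Z: payoffs [3, 2, 4] → best response C (payoff 4)
  P2 vs A: payoffs [3, 0, 1] → best response X (payoff 3)
  P2 vs B: payoffs [3, 3, 1] → best response X/Y (payoff 3)
  P2 vs C: payoffs [4, 3, 3] → best response X (payoff 4)
Mutual best responses: (A,X) → Nash equilibria.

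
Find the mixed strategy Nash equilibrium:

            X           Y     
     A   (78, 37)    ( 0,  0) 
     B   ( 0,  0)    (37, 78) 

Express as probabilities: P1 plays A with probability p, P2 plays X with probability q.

p = 0.6783, q = 0.3217

Work:
Find probabilities that make opponent indifferent:
P2 chooses q to make P1 indifferent between A and B
P1 chooses p to make P2 indifferent between X and Y
Mixed NE: P1 plays (A: 0.6783, B: 0.3217), P2 plays (X: 0.3217, Y: 0.6783)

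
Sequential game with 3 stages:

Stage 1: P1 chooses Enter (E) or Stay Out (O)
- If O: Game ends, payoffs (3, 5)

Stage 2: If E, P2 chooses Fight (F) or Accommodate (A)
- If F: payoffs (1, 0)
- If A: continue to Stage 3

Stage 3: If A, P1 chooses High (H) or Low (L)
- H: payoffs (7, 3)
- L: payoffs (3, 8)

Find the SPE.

SPE: (E, A, H); Outcome (7, 3)

Work:
Stage 3: P1 chooses H (7 vs 3)
Stage 2: P2: F->0, A->3 (anticipating H). Choose A
Stage 1: P1: O->3, E->7 (anticipating A, H). Choose E
SPE path: E -> A -> H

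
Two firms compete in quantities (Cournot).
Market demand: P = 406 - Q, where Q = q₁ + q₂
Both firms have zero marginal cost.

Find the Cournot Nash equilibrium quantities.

q₁* = q₂* = 135.33; P* = 135.33

Work:
Profit: π_i = P·q_i = (a - q_i - q_j)·q_i
FOC: ∂π_i/∂q_i = a - 2q_i - q_j = 0
Reaction function: q_i = (406 - q_j)/2
Symmetry: q* = 406/3 = 135.33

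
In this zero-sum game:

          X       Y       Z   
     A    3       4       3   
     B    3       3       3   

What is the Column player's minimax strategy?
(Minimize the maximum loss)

Column should play X or Z (all achieve the minimum), value = 3

Work:
Column player minimizes Row's maximum payoff:
Column X: max payoff to Row = 3
Column Y: max payoff to Row = 4
Column Z: max payoff to Row = 3
Minimum is 3, achieved by columns X, Z (tied).
Each of X or Z is a minimax strategy.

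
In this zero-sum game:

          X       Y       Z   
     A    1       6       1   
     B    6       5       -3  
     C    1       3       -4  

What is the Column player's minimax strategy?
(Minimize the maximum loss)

Column should play Z, value = 1

Work:
Column player minimizes Row's maximum payoff:
Column X: max payoff to Row = 6
Column Y: max payoff to Row = 6
Column Z: max payoff to Row = 1
Minimum is 1, achieved by column Z.
Minimax strategy: Z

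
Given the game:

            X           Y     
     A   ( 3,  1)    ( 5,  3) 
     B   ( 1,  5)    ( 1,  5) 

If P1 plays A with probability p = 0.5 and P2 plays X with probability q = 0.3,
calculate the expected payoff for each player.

E[P1] = 2.7, E[P2] = 3.7

Work:
E[P1] = p·q·π₁(A,X) + p·(1-q)·π₁(A,Y) + (1-p)·q·π₁(B,X) + (1-p)·(1-q)·π₁(B,Y)
= 0.5·0.3·3 + 0.5·0.7·5 + 0.5·0.3·1 + 0.5·0.7·1
= 2.7

E[P2] = 3.7 (similar calculation)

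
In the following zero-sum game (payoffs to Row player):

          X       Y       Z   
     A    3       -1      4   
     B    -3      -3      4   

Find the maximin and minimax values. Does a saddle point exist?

Maximin = -1, Minimax = -1, Saddle: True

Work:
Row minimums: [-1, -3] → maximin = -1
Column maximums: [3, -1, 4] → minimax = -1
Saddle point exists! Game value = -1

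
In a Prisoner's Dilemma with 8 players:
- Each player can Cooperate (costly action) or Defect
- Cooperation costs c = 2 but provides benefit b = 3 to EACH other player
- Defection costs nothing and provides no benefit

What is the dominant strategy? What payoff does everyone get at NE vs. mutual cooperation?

Dominant: Defect; NE payoff = 0; Coop payoff = 19

Work:
Defect dominates (saves cost c = 2, benefit to others is external)
NE: All defect → everyone gets 0
If all cooperate: each receives (7)×3 - 2 = 19
Social dilemma: 19 > 0 but NE gives 0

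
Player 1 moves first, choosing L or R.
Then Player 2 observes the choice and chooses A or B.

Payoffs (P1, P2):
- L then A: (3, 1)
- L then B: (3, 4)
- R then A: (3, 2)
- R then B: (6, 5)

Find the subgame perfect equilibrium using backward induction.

P1 plays R, P2 plays B after L and B after R; Payoff (6, 5)

Work:
Backward induction:
After L: P2 chooses B → P1 gets 3
After R: P2 chooses B → P1 gets 6
P1 chooses R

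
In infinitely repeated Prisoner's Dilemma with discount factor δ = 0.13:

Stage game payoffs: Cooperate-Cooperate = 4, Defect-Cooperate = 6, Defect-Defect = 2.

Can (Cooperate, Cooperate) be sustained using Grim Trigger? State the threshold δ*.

δ* = 0.5; since δ = 0.13 < 0.5, cooperation cannot be sustained

Work:
For Grim Trigger:
Cooperate forever: 4/(1-δ)
Defect then punished: 6 + 2·δ/(1-δ)
Need: 4/(1-δ) ≥ 6 + 2·δ/(1-δ)
Solving: δ ≥ (T-R)/(T-P) = (6-4)/(6-2) = 0.5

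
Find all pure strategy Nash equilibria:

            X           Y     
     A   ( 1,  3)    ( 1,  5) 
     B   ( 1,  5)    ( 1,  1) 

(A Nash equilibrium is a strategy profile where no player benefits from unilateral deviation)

Nash equilibrium: (A, Y), (B, X)

Work:
Best responses:
  P1 vs X: payoffs [1, 1] → best response A/B (payoff 1)
  P1 vs Y: payoffs [1, 1] → best response A/B (payoff 1)
  P2 vs A: payoffs [3, 5] → best response Y (payoff 5)
  P2 vs B: payoffs [5, 1] → best response X (payoff 5)
Mutual best responses: (A,Y), (B,X) → Nash equilibria.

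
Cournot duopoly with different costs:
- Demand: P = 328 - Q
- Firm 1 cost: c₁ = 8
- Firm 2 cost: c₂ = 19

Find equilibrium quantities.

q₁* = 110.33, q₂* = 99.33

Work:
Reaction: q₁ = (328 - 8 - q₂)/2
Reaction: q₂ = (328 - 19 - q₁)/2
Solve simultaneously:
q₁* = (328 - 2×8 + 19)/3 = 110.33
q₂* = (328 - 2×19 + 8)/3 = 99.33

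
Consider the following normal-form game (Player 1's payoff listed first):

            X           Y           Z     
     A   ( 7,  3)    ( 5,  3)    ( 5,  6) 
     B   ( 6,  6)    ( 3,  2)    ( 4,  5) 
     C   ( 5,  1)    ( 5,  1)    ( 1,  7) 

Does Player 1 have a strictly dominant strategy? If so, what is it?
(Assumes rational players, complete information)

No strictly dominant strategy exists for Player 1

Work:
A strategy strictly dominates another if it gives a strictly higher payoff against every opponent action. Compare each pair of P1's strategies column-by-column:
  A vs B: [7 vs 6, 5 vs 3, 5 vs 4] → A strictly dominates B
  A vs C: [7 vs 5, 5 vs 5, 5 vs 1] → A does not strictly dominate C (column Y: 5 ≤ 5)
  B vs A: [6 vs 7, 3 vs 5, 4 vs 5] → B does not strictly dominate A (column X: 6 ≤ 7)
  B vs C: [6 vs 5, 3 vs 5, 4 vs 1] → B does not strictly dominate C (column Y: 3 ≤ 5)
  C vs A: [5 vs 7, 5 vs 5, 1 vs 5] → C does not strictly dominate A (column X: 5 ≤ 7)
  C vs B: [5 vs 6, 5 vs 3, 1 vs 4] → C does not strictly dominate B (column X: 5 ≤ 6)
No single strategy strictly dominates all others → no strictly dominant strategy.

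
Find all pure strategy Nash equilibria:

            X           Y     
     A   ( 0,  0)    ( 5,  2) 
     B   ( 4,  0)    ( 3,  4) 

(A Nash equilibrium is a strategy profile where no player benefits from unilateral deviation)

Nash equilibrium: (A, Y)

Work:
Best responses:
  P1 vs X: payoffs [0, 4] → best response B (payoff 4)
  P1 vs Y: payoffs [5, 3] → best response A (payoff 5)
  P2 vs A: payoffs [0, 2] → best response Y (payoff 2)
  P2 vs B: payoffs [0, 4] → best response Y (payoff 4)
Mutual best responses: (A,Y) → Nash equilibria.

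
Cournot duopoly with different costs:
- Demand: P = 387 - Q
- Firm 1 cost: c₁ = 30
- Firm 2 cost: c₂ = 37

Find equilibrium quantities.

q₁* = 121.33, q₂* = 114.33

Work:
Reaction: q₁ = (387 - 30 - q₂)/2
Reaction: q₂ = (387 - 37 - q₁)/2
Solve simultaneously:
q₁* = (387 - 2×30 + 37)/3 = 121.33
q₂* = (387 - 2×37 + 30)/3 = 114.33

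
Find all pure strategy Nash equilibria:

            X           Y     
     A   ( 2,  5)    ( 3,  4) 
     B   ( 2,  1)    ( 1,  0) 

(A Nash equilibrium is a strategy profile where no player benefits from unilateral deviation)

Nash equilibrium: (A, X), (B, X)

Work:
Best responses:
  P1 vs X: payoffs [2, 2] → best response A/B (payoff 2)
  P1 vs Y: payoffs [3, 1] → best response A (payoff 3)
  P2 vs A: payoffs [5, 4] → best response X (payoff 5)
  P2 vs B: payoffs [1, 0] → best response X (payoff 1)
Mutual best responses: (A,X), (B,X) → Nash equilibria.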